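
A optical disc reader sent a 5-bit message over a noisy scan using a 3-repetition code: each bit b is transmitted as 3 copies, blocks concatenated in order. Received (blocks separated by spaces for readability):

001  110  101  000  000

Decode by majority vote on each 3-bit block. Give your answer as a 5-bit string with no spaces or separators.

Block 1 (001): 1 one → 0
Block 2 (110): 2 ones → 1
Block 3 (101): 2 ones → 1
Block 4 (000): 0 ones → 0
Block 5 (000): 0 ones → 0

01100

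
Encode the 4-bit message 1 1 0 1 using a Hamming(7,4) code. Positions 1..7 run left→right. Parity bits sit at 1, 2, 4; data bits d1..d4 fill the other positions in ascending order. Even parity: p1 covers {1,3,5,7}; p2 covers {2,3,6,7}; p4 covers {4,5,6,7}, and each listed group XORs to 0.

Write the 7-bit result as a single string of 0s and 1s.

Place data at non-parity positions: p1 p2 1 p4 1 0 1
p1 (pos 1,3,5,7): XOR of data positions = 1⊕1⊕1 = 1
p2 (pos 2,3,6,7): XOR of data positions = 1⊕0⊕1 = 0
p4 (pos 4,5,6,7): XOR of data positions = 1⊕0⊕1 = 0
Codeword: 1010101

1010101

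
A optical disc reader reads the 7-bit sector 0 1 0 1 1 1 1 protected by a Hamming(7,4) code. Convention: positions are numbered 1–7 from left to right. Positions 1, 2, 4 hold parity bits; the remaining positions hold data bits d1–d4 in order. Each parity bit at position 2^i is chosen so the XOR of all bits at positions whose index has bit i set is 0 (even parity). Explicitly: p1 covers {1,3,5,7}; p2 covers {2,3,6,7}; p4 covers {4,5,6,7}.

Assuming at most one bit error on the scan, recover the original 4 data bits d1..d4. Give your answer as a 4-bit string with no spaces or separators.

0111

s1 (pos 1,3,5,7): 0⊕0⊕1⊕1 = 0
s2 (pos 2,3,6,7): 1⊕0⊕1⊕1 = 1
s4 (pos 4,5,6,7): 1⊕1⊕1⊕1 = 0
Syndrome s4…s1 = 010 → error at position 2.
Flip position 2: 0101111 → 0001111
Read data bits from positions 3,5,6,7: 0111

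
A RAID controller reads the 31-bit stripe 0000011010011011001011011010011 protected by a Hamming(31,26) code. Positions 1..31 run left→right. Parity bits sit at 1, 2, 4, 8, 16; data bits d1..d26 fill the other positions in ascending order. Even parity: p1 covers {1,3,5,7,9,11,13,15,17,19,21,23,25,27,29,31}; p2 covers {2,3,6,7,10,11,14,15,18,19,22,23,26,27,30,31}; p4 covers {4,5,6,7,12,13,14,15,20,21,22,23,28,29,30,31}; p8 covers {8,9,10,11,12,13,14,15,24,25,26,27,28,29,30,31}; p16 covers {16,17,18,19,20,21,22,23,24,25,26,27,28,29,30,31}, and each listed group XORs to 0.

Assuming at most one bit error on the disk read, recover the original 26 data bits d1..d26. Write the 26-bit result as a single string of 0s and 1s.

s1 (pos 1,3,5,7,9,11,13,15,17,19,21,23,25,27,29,31): 0⊕0⊕0⊕1⊕1⊕0⊕1⊕1⊕0⊕1⊕1⊕0⊕1⊕1⊕0⊕1 = 1
s2 (pos 2,3,6,7,10,11,14,15,18,19,22,23,26,27,30,31): 0⊕0⊕1⊕1⊕0⊕0⊕0⊕1⊕0⊕1⊕1⊕0⊕0⊕1⊕1⊕1 = 0
s4 (pos 4,5,6,7,12,13,14,15,20,21,22,23,28,29,30,31): 0⊕0⊕1⊕1⊕1⊕1⊕0⊕1⊕0⊕1⊕1⊕0⊕0⊕0⊕1⊕1 = 1
s8 (pos 8,9,10,11,12,13,14,15,24,25,26,27,28,29,30,31): 0⊕1⊕0⊕0⊕1⊕1⊕0⊕1⊕1⊕1⊕0⊕1⊕0⊕0⊕1⊕1 = 1
s16 (pos 16,17,18,19,20,21,22,23,24,25,26,27,28,29,30,31): 1⊕0⊕0⊕1⊕0⊕1⊕1⊕0⊕1⊕1⊕0⊕1⊕0⊕0⊕1⊕1 = 1
Syndrome s16…s1 = 11101 → error at position 29.
Flip position 29: 0000011010011011001011011010011 → 0000011010011011001011011010111
Read data bits from positions 3,5,6,7,9,10,11,12,13,14,15,17,18,19,20,21,22,23,24,25,26,27,28,29,30,31: 00111001101001011011010111

00111001101001011011010111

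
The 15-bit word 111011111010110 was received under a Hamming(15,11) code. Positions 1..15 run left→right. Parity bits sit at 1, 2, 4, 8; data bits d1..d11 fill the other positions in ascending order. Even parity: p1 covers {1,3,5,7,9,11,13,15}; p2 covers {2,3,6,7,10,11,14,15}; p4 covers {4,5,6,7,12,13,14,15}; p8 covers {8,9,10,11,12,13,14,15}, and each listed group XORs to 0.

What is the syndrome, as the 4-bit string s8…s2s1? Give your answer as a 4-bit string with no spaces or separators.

s1 (pos 1,3,5,7,9,11,13,15): 1⊕1⊕1⊕1⊕1⊕1⊕1⊕0 = 1
s2 (pos 2,3,6,7,10,11,14,15): 1⊕1⊕1⊕1⊕0⊕1⊕1⊕0 = 0
s4 (pos 4,5,6,7,12,13,14,15): 0⊕1⊕1⊕1⊕0⊕1⊕1⊕0 = 1
s8 (pos 8,9,10,11,12,13,14,15): 1⊕1⊕0⊕1⊕0⊕1⊕1⊕0 = 1
Syndrome s8…s1 = 1101 → error at position 13.

1101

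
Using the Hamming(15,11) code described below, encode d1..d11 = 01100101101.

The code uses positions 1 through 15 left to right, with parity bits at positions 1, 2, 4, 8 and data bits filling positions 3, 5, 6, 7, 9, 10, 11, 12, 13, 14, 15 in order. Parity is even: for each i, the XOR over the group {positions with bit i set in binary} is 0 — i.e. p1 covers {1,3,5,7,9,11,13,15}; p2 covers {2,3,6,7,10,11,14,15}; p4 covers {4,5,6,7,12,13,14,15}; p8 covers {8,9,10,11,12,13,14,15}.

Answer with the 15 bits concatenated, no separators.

Place data at non-parity positions: p1 p2 0 p4 1 1 0 p8 0 1 0 1 1 0 1
p1 (pos 1,3,5,7,9,11,13,15): XOR of data positions = 0⊕1⊕0⊕0⊕0⊕1⊕1 = 1
p2 (pos 2,3,6,7,10,11,14,15): XOR of data positions = 0⊕1⊕0⊕1⊕0⊕0⊕1 = 1
p4 (pos 4,5,6,7,12,13,14,15): XOR of data positions = 1⊕1⊕0⊕1⊕1⊕0⊕1 = 1
p8 (pos 8,9,10,11,12,13,14,15): XOR of data positions = 0⊕1⊕0⊕1⊕1⊕0⊕1 = 0
Codeword: 110111000101101

110111000101101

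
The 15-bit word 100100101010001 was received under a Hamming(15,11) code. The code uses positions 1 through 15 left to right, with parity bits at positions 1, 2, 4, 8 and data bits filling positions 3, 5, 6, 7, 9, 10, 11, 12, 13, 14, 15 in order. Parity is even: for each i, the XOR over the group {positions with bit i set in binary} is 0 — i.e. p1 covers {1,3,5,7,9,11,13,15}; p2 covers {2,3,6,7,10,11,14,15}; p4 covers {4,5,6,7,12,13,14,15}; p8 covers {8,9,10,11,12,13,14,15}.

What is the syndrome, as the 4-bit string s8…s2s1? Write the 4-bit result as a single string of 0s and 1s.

s1 (pos 1,3,5,7,9,11,13,15): 1⊕0⊕0⊕1⊕1⊕1⊕0⊕1 = 1
s2 (pos 2,3,6,7,10,11,14,15): 0⊕0⊕0⊕1⊕0⊕1⊕0⊕1 = 1
s4 (pos 4,5,6,7,12,13,14,15): 1⊕0⊕0⊕1⊕0⊕0⊕0⊕1 = 1
s8 (pos 8,9,10,11,12,13,14,15): 0⊕1⊕0⊕1⊕0⊕0⊕0⊕1 = 1
Syndrome s8…s1 = 1111 → error at position 15.

1111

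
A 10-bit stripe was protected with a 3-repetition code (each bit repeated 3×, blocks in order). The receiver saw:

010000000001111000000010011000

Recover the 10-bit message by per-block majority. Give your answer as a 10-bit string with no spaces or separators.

0000100010

Block 1 (010): 1 one → 0
Block 2 (000): 0 ones → 0
Block 3 (000): 0 ones → 0
Block 4 (001): 1 one → 0
Block 5 (111): 3 ones → 1
Block 6 (000): 0 ones → 0
Block 7 (000): 0 ones → 0
Block 8 (010): 1 one → 0
Block 9 (011): 2 ones → 1
Block 10 (000): 0 ones → 0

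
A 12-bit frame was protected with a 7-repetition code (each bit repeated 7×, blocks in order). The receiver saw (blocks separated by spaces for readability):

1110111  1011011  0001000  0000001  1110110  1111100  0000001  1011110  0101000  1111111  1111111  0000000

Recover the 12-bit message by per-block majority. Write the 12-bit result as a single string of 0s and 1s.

110011010110

Block 1 (1110111): 6 ones → 1
Block 2 (1011011): 5 ones → 1
Block 3 (0001000): 1 one → 0
Block 4 (0000001): 1 one → 0
Block 5 (1110110): 5 ones → 1
Block 6 (1111100): 5 ones → 1
Block 7 (0000001): 1 one → 0
Block 8 (1011110): 5 ones → 1
Block 9 (0101000): 2 ones → 0
Block 10 (1111111): 7 ones → 1
Block 11 (1111111): 7 ones → 1
Block 12 (0000000): 0 ones → 0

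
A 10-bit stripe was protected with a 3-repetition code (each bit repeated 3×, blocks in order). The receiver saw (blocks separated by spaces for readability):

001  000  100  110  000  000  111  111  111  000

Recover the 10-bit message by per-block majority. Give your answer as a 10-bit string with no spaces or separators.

0001001110

Block 1 (001): 1 one → 0
Block 2 (000): 0 ones → 0
Block 3 (100): 1 one → 0
Block 4 (110): 2 ones → 1
Block 5 (000): 0 ones → 0
Block 6 (000): 0 ones → 0
Block 7 (111): 3 ones → 1
Block 8 (111): 3 ones → 1
Block 9 (111): 3 ones → 1
Block 10 (000): 0 ones → 0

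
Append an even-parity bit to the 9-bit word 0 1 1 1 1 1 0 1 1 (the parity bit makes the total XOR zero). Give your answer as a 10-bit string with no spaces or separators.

0111110111

XOR of the 9 data bits: 0⊕1⊕1⊕1⊕1⊕1⊕0⊕1⊕1 = 1
Parity bit = 1 (so all 10 bits XOR to 0).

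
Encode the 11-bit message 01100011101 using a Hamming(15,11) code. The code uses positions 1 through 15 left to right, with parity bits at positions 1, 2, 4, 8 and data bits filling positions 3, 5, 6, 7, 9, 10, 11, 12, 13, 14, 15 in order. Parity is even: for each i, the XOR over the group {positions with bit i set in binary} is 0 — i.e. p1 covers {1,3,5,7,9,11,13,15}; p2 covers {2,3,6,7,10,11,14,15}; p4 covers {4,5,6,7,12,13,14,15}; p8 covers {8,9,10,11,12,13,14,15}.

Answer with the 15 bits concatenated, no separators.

010111000011101

Place data at non-parity positions: p1 p2 0 p4 1 1 0 p8 0 0 1 1 1 0 1
p1 (pos 1,3,5,7,9,11,13,15): XOR of data positions = 0⊕1⊕0⊕0⊕1⊕1⊕1 = 0
p2 (pos 2,3,6,7,10,11,14,15): XOR of data positions = 0⊕1⊕0⊕0⊕1⊕0⊕1 = 1
p4 (pos 4,5,6,7,12,13,14,15): XOR of data positions = 1⊕1⊕0⊕1⊕1⊕0⊕1 = 1
p8 (pos 8,9,10,11,12,13,14,15): XOR of data positions = 0⊕0⊕1⊕1⊕1⊕0⊕1 = 0
Codeword: 010111000011101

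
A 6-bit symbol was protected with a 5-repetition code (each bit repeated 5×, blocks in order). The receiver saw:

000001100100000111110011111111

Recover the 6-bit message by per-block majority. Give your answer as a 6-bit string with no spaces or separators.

010111

Block 1 (00000): 0 ones → 0
Block 2 (11001): 3 ones → 1
Block 3 (00000): 0 ones → 0
Block 4 (11111): 5 ones → 1
Block 5 (00111): 3 ones → 1
Block 6 (11111): 5 ones → 1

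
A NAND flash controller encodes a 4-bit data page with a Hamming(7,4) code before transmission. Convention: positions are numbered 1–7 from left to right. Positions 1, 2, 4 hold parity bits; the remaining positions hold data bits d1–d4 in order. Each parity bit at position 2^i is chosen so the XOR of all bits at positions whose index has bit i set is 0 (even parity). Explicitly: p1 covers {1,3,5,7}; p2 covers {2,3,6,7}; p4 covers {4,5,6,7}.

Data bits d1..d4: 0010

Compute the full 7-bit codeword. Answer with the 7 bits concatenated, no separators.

0101010

Place data at non-parity positions: p1 p2 0 p4 0 1 0
p1 (pos 1,3,5,7): XOR of data positions = 0⊕0⊕0 = 0
p2 (pos 2,3,6,7): XOR of data positions = 0⊕1⊕0 = 1
p4 (pos 4,5,6,7): XOR of data positions = 0⊕1⊕0 = 1
Codeword: 0101010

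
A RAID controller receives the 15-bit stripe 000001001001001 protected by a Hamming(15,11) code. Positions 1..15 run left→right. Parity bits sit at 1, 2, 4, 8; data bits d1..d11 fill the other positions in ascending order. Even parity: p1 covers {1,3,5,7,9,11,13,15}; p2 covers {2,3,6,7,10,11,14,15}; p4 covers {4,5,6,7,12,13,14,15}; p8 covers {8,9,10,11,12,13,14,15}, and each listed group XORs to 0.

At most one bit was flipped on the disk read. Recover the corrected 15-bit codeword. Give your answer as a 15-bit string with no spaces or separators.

000001001000001

s1 (pos 1,3,5,7,9,11,13,15): 0⊕0⊕0⊕0⊕1⊕0⊕0⊕1 = 0
s2 (pos 2,3,6,7,10,11,14,15): 0⊕0⊕1⊕0⊕0⊕0⊕0⊕1 = 0
s4 (pos 4,5,6,7,12,13,14,15): 0⊕0⊕1⊕0⊕1⊕0⊕0⊕1 = 1
s8 (pos 8,9,10,11,12,13,14,15): 0⊕1⊕0⊕0⊕1⊕0⊕0⊕1 = 1
Syndrome s8…s1 = 1100 → error at position 12.
Flip position 12: 000001001001001 → 000001001000001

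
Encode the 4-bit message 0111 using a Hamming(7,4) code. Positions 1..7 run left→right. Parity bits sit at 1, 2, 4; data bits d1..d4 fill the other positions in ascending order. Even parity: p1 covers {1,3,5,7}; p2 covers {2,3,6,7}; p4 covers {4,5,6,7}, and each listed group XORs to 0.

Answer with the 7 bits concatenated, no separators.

Place data at non-parity positions: p1 p2 0 p4 1 1 1
p1 (pos 1,3,5,7): XOR of data positions = 0⊕1⊕1 = 0
p2 (pos 2,3,6,7): XOR of data positions = 0⊕1⊕1 = 0
p4 (pos 4,5,6,7): XOR of data positions = 1⊕1⊕1 = 1
Codeword: 0001111

0001111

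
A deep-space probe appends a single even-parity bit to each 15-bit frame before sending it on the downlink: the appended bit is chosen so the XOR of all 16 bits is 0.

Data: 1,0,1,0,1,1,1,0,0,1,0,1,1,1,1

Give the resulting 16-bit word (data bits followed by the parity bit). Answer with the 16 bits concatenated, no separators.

XOR of the 15 data bits: 1⊕0⊕1⊕0⊕1⊕1⊕1⊕0⊕0⊕1⊕0⊕1⊕1⊕1⊕1 = 0
Parity bit = 0 (so all 16 bits XOR to 0).

1010111001011110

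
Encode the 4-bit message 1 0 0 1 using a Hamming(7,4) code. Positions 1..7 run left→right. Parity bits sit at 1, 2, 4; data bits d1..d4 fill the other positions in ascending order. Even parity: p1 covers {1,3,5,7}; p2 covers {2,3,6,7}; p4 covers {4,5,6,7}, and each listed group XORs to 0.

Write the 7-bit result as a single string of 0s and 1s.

0011001

Place data at non-parity positions: p1 p2 1 p4 0 0 1
p1 (pos 1,3,5,7): XOR of data positions = 1⊕0⊕1 = 0
p2 (pos 2,3,6,7): XOR of data positions = 1⊕0⊕1 = 0
p4 (pos 4,5,6,7): XOR of data positions = 0⊕0⊕1 = 1
Codeword: 0011001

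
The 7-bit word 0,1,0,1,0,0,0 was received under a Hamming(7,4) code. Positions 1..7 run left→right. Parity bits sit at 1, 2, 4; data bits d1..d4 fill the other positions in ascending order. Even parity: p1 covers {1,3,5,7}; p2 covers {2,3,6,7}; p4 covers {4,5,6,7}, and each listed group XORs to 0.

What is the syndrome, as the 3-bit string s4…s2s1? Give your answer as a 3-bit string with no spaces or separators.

s1 (pos 1,3,5,7): 0⊕0⊕0⊕0 = 0
s2 (pos 2,3,6,7): 1⊕0⊕0⊕0 = 1
s4 (pos 4,5,6,7): 1⊕0⊕0⊕0 = 1
Syndrome s4…s1 = 110 → error at position 6.

110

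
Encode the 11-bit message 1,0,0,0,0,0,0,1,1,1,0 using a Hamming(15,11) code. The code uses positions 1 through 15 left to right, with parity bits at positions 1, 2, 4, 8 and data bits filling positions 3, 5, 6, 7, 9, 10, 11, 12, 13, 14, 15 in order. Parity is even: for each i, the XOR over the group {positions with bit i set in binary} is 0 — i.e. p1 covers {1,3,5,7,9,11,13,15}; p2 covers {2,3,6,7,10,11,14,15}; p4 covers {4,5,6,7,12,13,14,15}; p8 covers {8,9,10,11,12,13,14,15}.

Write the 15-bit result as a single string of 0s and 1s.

001100010001110

Place data at non-parity positions: p1 p2 1 p4 0 0 0 p8 0 0 0 1 1 1 0
p1 (pos 1,3,5,7,9,11,13,15): XOR of data positions = 1⊕0⊕0⊕0⊕0⊕1⊕0 = 0
p2 (pos 2,3,6,7,10,11,14,15): XOR of data positions = 1⊕0⊕0⊕0⊕0⊕1⊕0 = 0
p4 (pos 4,5,6,7,12,13,14,15): XOR of data positions = 0⊕0⊕0⊕1⊕1⊕1⊕0 = 1
p8 (pos 8,9,10,11,12,13,14,15): XOR of data positions = 0⊕0⊕0⊕1⊕1⊕1⊕0 = 1
Codeword: 001100010001110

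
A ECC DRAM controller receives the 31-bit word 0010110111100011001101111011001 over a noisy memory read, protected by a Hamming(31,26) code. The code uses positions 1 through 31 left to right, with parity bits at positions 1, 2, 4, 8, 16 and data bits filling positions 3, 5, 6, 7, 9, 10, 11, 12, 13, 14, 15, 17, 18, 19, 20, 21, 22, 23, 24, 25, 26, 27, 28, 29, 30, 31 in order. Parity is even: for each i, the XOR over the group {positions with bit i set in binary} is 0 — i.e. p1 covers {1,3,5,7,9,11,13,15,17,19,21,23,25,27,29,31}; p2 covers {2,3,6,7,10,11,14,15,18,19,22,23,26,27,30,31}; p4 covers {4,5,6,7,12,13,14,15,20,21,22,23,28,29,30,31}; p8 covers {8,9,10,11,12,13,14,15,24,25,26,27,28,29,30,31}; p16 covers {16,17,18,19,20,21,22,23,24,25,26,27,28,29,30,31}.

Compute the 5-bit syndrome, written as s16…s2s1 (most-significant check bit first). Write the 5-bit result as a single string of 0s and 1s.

s1 (pos 1,3,5,7,9,11,13,15,17,19,21,23,25,27,29,31): 0⊕1⊕1⊕0⊕1⊕1⊕0⊕1⊕0⊕1⊕0⊕1⊕1⊕1⊕0⊕1 = 0
s2 (pos 2,3,6,7,10,11,14,15,18,19,22,23,26,27,30,31): 0⊕1⊕1⊕0⊕1⊕1⊕0⊕1⊕0⊕1⊕1⊕1⊕0⊕1⊕0⊕1 = 0
s4 (pos 4,5,6,7,12,13,14,15,20,21,22,23,28,29,30,31): 0⊕1⊕1⊕0⊕0⊕0⊕0⊕1⊕1⊕0⊕1⊕1⊕1⊕0⊕0⊕1 = 0
s8 (pos 8,9,10,11,12,13,14,15,24,25,26,27,28,29,30,31): 1⊕1⊕1⊕1⊕0⊕0⊕0⊕1⊕1⊕1⊕0⊕1⊕1⊕0⊕0⊕1 = 0
s16 (pos 16,17,18,19,20,21,22,23,24,25,26,27,28,29,30,31): 1⊕0⊕0⊕1⊕1⊕0⊕1⊕1⊕1⊕1⊕0⊕1⊕1⊕0⊕0⊕1 = 0
Syndrome s16…s1 = 00000 → no error.

00000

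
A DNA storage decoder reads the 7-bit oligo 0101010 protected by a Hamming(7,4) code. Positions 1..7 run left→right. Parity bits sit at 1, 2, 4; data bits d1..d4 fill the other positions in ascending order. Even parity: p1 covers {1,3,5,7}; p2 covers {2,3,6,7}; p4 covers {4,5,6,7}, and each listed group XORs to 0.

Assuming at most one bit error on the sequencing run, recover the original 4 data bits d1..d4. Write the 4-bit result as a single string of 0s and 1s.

0010

s1 (pos 1,3,5,7): 0⊕0⊕0⊕0 = 0
s2 (pos 2,3,6,7): 1⊕0⊕1⊕0 = 0
s4 (pos 4,5,6,7): 1⊕0⊕1⊕0 = 0
Syndrome s4…s1 = 000 → no error.
Read data bits from positions 3,5,6,7: 0010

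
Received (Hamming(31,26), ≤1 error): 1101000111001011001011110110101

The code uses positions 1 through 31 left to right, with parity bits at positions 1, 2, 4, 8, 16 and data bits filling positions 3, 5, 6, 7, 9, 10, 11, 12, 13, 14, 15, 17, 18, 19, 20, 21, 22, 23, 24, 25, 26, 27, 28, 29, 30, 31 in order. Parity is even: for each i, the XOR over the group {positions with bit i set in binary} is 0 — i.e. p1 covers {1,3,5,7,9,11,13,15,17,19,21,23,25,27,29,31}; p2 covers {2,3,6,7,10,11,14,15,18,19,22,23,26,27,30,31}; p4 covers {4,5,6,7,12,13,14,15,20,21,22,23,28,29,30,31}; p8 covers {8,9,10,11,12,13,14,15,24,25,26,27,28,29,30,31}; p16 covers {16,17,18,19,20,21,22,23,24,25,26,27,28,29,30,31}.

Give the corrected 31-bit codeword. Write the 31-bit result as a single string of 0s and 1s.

1001000111001011001011110110101

s1 (pos 1,3,5,7,9,11,13,15,17,19,21,23,25,27,29,31): 1⊕0⊕0⊕0⊕1⊕0⊕1⊕1⊕0⊕1⊕1⊕1⊕0⊕1⊕1⊕1 = 0
s2 (pos 2,3,6,7,10,11,14,15,18,19,22,23,26,27,30,31): 1⊕0⊕0⊕0⊕1⊕0⊕0⊕1⊕0⊕1⊕1⊕1⊕1⊕1⊕0⊕1 = 1
s4 (pos 4,5,6,7,12,13,14,15,20,21,22,23,28,29,30,31): 1⊕0⊕0⊕0⊕0⊕1⊕0⊕1⊕0⊕1⊕1⊕1⊕0⊕1⊕0⊕1 = 0
s8 (pos 8,9,10,11,12,13,14,15,24,25,26,27,28,29,30,31): 1⊕1⊕1⊕0⊕0⊕1⊕0⊕1⊕1⊕0⊕1⊕1⊕0⊕1⊕0⊕1 = 0
s16 (pos 16,17,18,19,20,21,22,23,24,25,26,27,28,29,30,31): 1⊕0⊕0⊕1⊕0⊕1⊕1⊕1⊕1⊕0⊕1⊕1⊕0⊕1⊕0⊕1 = 0
Syndrome s16…s1 = 00010 → error at position 2.
Flip position 2: 1101000111001011001011110110101 → 1001000111001011001011110110101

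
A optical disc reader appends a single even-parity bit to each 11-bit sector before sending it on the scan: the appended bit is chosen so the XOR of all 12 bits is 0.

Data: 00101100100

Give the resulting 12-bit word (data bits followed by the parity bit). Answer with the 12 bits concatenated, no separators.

XOR of the 11 data bits: 0⊕0⊕1⊕0⊕1⊕1⊕0⊕0⊕1⊕0⊕0 = 0
Parity bit = 0 (so all 12 bits XOR to 0).

001011001000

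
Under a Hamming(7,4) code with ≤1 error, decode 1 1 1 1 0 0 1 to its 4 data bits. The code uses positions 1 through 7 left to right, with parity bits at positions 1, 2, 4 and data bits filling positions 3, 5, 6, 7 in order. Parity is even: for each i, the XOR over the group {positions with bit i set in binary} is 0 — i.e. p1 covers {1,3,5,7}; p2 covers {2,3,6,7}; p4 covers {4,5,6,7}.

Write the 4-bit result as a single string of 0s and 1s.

s1 (pos 1,3,5,7): 1⊕1⊕0⊕1 = 1
s2 (pos 2,3,6,7): 1⊕1⊕0⊕1 = 1
s4 (pos 4,5,6,7): 1⊕0⊕0⊕1 = 0
Syndrome s4…s1 = 011 → error at position 3.
Flip position 3: 1111001 → 1101001
Read data bits from positions 3,5,6,7: 0001

0001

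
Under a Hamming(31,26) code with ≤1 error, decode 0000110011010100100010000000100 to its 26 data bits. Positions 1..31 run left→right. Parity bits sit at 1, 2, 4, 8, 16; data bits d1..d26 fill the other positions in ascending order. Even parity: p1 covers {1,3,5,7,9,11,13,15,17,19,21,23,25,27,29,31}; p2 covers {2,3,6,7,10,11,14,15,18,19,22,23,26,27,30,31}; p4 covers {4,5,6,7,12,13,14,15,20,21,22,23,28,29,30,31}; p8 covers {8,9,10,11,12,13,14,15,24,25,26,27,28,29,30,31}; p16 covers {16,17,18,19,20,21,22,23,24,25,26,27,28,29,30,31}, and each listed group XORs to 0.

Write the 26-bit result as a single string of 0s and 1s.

s1 (pos 1,3,5,7,9,11,13,15,17,19,21,23,25,27,29,31): 0⊕0⊕1⊕0⊕1⊕0⊕0⊕0⊕1⊕0⊕1⊕0⊕0⊕0⊕1⊕0 = 1
s2 (pos 2,3,6,7,10,11,14,15,18,19,22,23,26,27,30,31): 0⊕0⊕1⊕0⊕1⊕0⊕1⊕0⊕0⊕0⊕0⊕0⊕0⊕0⊕0⊕0 = 1
s4 (pos 4,5,6,7,12,13,14,15,20,21,22,23,28,29,30,31): 0⊕1⊕1⊕0⊕1⊕0⊕1⊕0⊕0⊕1⊕0⊕0⊕0⊕1⊕0⊕0 = 0
s8 (pos 8,9,10,11,12,13,14,15,24,25,26,27,28,29,30,31): 0⊕1⊕1⊕0⊕1⊕0⊕1⊕0⊕0⊕0⊕0⊕0⊕0⊕1⊕0⊕0 = 1
s16 (pos 16,17,18,19,20,21,22,23,24,25,26,27,28,29,30,31): 0⊕1⊕0⊕0⊕0⊕1⊕0⊕0⊕0⊕0⊕0⊕0⊕0⊕1⊕0⊕0 = 1
Syndrome s16…s1 = 11011 → error at position 27.
Flip position 27: 0000110011010100100010000000100 → 0000110011010100100010000010100
Read data bits from positions 3,5,6,7,9,10,11,12,13,14,15,17,18,19,20,21,22,23,24,25,26,27,28,29,30,31: 01101101010100010000010100

01101101010100010000010100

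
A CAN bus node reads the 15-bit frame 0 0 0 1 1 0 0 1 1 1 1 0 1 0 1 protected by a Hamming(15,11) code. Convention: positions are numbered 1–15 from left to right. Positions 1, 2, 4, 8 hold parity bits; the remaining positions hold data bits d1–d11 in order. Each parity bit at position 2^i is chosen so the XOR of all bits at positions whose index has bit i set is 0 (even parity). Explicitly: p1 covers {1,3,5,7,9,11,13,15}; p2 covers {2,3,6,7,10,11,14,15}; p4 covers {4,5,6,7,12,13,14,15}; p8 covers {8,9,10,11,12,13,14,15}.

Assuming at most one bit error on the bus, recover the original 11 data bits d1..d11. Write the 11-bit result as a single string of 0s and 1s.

11001110101

s1 (pos 1,3,5,7,9,11,13,15): 0⊕0⊕1⊕0⊕1⊕1⊕1⊕1 = 1
s2 (pos 2,3,6,7,10,11,14,15): 0⊕0⊕0⊕0⊕1⊕1⊕0⊕1 = 1
s4 (pos 4,5,6,7,12,13,14,15): 1⊕1⊕0⊕0⊕0⊕1⊕0⊕1 = 0
s8 (pos 8,9,10,11,12,13,14,15): 1⊕1⊕1⊕1⊕0⊕1⊕0⊕1 = 0
Syndrome s8…s1 = 0011 → error at position 3.
Flip position 3: 000110011110101 → 001110011110101
Read data bits from positions 3,5,6,7,9,10,11,12,13,14,15: 11001110101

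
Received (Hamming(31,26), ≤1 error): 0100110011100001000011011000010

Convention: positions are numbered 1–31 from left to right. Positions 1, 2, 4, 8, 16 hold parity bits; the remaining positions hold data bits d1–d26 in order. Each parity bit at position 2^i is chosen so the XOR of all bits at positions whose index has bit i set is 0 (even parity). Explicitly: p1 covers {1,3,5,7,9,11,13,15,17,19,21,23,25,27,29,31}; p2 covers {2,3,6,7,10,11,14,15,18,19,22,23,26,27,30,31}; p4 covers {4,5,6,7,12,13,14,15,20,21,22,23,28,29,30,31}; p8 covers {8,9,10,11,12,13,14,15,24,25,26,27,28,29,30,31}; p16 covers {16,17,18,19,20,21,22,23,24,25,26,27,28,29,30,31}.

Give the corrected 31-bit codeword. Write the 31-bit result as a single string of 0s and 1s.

s1 (pos 1,3,5,7,9,11,13,15,17,19,21,23,25,27,29,31): 0⊕0⊕1⊕0⊕1⊕1⊕0⊕0⊕0⊕0⊕1⊕0⊕1⊕0⊕0⊕0 = 1
s2 (pos 2,3,6,7,10,11,14,15,18,19,22,23,26,27,30,31): 1⊕0⊕1⊕0⊕1⊕1⊕0⊕0⊕0⊕0⊕1⊕0⊕0⊕0⊕1⊕0 = 0
s4 (pos 4,5,6,7,12,13,14,15,20,21,22,23,28,29,30,31): 0⊕1⊕1⊕0⊕0⊕0⊕0⊕0⊕0⊕1⊕1⊕0⊕0⊕0⊕1⊕0 = 1
s8 (pos 8,9,10,11,12,13,14,15,24,25,26,27,28,29,30,31): 0⊕1⊕1⊕1⊕0⊕0⊕0⊕0⊕1⊕1⊕0⊕0⊕0⊕0⊕1⊕0 = 0
s16 (pos 16,17,18,19,20,21,22,23,24,25,26,27,28,29,30,31): 1⊕0⊕0⊕0⊕0⊕1⊕1⊕0⊕1⊕1⊕0⊕0⊕0⊕0⊕1⊕0 = 0
Syndrome s16…s1 = 00101 → error at position 5.
Flip position 5: 0100110011100001000011011000010 → 0100010011100001000011011000010

0100010011100001000011011000010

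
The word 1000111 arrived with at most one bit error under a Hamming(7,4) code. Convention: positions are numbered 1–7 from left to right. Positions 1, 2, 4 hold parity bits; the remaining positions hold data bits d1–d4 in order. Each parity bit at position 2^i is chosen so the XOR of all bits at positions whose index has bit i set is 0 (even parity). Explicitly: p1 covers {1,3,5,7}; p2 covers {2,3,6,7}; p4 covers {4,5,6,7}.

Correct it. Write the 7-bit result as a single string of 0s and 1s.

1000011

s1 (pos 1,3,5,7): 1⊕0⊕1⊕1 = 1
s2 (pos 2,3,6,7): 0⊕0⊕1⊕1 = 0
s4 (pos 4,5,6,7): 0⊕1⊕1⊕1 = 1
Syndrome s4…s1 = 101 → error at position 5.
Flip position 5: 1000111 → 1000011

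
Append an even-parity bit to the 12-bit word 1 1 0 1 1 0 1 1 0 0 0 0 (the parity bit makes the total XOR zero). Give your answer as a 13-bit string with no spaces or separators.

1101101100000

XOR of the 12 data bits: 1⊕1⊕0⊕1⊕1⊕0⊕1⊕1⊕0⊕0⊕0⊕0 = 0
Parity bit = 0 (so all 13 bits XOR to 0).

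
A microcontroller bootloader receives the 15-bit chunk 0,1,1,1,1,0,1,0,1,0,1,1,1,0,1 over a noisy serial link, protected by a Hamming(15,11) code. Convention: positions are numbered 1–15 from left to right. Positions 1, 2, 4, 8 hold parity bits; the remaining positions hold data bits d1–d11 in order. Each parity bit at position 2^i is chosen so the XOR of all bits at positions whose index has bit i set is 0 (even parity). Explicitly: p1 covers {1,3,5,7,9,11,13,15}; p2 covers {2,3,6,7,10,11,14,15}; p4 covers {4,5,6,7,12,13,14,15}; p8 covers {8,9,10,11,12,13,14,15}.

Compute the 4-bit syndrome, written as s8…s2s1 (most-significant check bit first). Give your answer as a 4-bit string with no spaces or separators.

s1 (pos 1,3,5,7,9,11,13,15): 0⊕1⊕1⊕1⊕1⊕1⊕1⊕1 = 1
s2 (pos 2,3,6,7,10,11,14,15): 1⊕1⊕0⊕1⊕0⊕1⊕0⊕1 = 1
s4 (pos 4,5,6,7,12,13,14,15): 1⊕1⊕0⊕1⊕1⊕1⊕0⊕1 = 0
s8 (pos 8,9,10,11,12,13,14,15): 0⊕1⊕0⊕1⊕1⊕1⊕0⊕1 = 1
Syndrome s8…s1 = 1011 → error at position 11.

1011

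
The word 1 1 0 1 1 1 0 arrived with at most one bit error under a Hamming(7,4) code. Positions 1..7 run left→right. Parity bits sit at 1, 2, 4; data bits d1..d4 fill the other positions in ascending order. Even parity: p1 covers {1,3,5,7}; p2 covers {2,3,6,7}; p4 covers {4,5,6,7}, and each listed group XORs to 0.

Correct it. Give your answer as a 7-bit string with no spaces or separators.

1100110

s1 (pos 1,3,5,7): 1⊕0⊕1⊕0 = 0
s2 (pos 2,3,6,7): 1⊕0⊕1⊕0 = 0
s4 (pos 4,5,6,7): 1⊕1⊕1⊕0 = 1
Syndrome s4…s1 = 100 → error at position 4.
Flip position 4: 1101110 → 1100110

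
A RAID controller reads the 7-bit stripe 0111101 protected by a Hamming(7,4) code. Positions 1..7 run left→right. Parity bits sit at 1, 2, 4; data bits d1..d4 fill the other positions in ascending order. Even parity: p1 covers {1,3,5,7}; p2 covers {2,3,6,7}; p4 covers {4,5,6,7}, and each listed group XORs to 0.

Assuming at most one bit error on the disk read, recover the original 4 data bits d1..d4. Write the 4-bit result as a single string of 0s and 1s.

1100

s1 (pos 1,3,5,7): 0⊕1⊕1⊕1 = 1
s2 (pos 2,3,6,7): 1⊕1⊕0⊕1 = 1
s4 (pos 4,5,6,7): 1⊕1⊕0⊕1 = 1
Syndrome s4…s1 = 111 → error at position 7.
Flip position 7: 0111101 → 0111100
Read data bits from positions 3,5,6,7: 1100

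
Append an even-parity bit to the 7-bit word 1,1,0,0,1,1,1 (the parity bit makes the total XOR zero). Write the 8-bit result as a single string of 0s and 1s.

11001111

XOR of the 7 data bits: 1⊕1⊕0⊕0⊕1⊕1⊕1 = 1
Parity bit = 1 (so all 8 bits XOR to 0).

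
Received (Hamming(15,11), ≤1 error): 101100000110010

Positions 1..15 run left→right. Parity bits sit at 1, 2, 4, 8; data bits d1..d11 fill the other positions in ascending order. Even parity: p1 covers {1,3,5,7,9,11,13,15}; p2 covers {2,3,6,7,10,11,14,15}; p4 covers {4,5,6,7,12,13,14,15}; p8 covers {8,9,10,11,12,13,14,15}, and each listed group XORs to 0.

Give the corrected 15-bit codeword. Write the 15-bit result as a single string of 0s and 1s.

s1 (pos 1,3,5,7,9,11,13,15): 1⊕1⊕0⊕0⊕0⊕1⊕0⊕0 = 1
s2 (pos 2,3,6,7,10,11,14,15): 0⊕1⊕0⊕0⊕1⊕1⊕1⊕0 = 0
s4 (pos 4,5,6,7,12,13,14,15): 1⊕0⊕0⊕0⊕0⊕0⊕1⊕0 = 0
s8 (pos 8,9,10,11,12,13,14,15): 0⊕0⊕1⊕1⊕0⊕0⊕1⊕0 = 1
Syndrome s8…s1 = 1001 → error at position 9.
Flip position 9: 101100000110010 → 101100001110010

101100001110010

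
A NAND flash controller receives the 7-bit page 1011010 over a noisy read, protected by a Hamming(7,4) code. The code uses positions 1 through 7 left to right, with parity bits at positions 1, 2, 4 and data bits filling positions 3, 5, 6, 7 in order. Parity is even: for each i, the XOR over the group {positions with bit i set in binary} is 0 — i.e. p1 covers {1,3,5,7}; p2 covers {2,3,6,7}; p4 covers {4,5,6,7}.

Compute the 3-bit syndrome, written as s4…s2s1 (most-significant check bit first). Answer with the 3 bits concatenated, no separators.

s1 (pos 1,3,5,7): 1⊕1⊕0⊕0 = 0
s2 (pos 2,3,6,7): 0⊕1⊕1⊕0 = 0
s4 (pos 4,5,6,7): 1⊕0⊕1⊕0 = 0
Syndrome s4…s1 = 000 → no error.

000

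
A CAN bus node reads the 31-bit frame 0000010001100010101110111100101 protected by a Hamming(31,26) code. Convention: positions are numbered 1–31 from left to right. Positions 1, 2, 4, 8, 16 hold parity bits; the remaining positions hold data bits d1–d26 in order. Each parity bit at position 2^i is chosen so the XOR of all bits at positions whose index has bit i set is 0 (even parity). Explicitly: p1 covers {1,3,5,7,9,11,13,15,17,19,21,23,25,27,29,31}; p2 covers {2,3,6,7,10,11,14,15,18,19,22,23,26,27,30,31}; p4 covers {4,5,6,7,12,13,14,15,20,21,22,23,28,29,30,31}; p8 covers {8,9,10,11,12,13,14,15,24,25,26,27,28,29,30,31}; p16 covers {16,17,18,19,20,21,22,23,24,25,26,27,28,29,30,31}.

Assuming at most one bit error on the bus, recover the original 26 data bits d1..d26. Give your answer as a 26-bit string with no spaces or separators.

01100110001101110111100101

s1 (pos 1,3,5,7,9,11,13,15,17,19,21,23,25,27,29,31): 0⊕0⊕0⊕0⊕0⊕1⊕0⊕1⊕1⊕1⊕1⊕1⊕1⊕0⊕1⊕1 = 1
s2 (pos 2,3,6,7,10,11,14,15,18,19,22,23,26,27,30,31): 0⊕0⊕1⊕0⊕1⊕1⊕0⊕1⊕0⊕1⊕0⊕1⊕1⊕0⊕0⊕1 = 0
s4 (pos 4,5,6,7,12,13,14,15,20,21,22,23,28,29,30,31): 0⊕0⊕1⊕0⊕0⊕0⊕0⊕1⊕1⊕1⊕0⊕1⊕0⊕1⊕0⊕1 = 1
s8 (pos 8,9,10,11,12,13,14,15,24,25,26,27,28,29,30,31): 0⊕0⊕1⊕1⊕0⊕0⊕0⊕1⊕1⊕1⊕1⊕0⊕0⊕1⊕0⊕1 = 0
s16 (pos 16,17,18,19,20,21,22,23,24,25,26,27,28,29,30,31): 0⊕1⊕0⊕1⊕1⊕1⊕0⊕1⊕1⊕1⊕1⊕0⊕0⊕1⊕0⊕1 = 0
Syndrome s16…s1 = 00101 → error at position 5.
Flip position 5: 0000010001100010101110111100101 → 0000110001100010101110111100101
Read data bits from positions 3,5,6,7,9,10,11,12,13,14,15,17,18,19,20,21,22,23,24,25,26,27,28,29,30,31: 01100110001101110111100101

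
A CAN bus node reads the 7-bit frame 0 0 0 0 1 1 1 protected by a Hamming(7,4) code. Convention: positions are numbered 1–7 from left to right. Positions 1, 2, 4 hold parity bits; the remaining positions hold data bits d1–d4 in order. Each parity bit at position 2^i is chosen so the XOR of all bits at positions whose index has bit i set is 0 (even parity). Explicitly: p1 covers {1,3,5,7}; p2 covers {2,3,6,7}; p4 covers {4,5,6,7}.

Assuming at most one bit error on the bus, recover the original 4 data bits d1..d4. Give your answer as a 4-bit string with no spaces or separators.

0111

s1 (pos 1,3,5,7): 0⊕0⊕1⊕1 = 0
s2 (pos 2,3,6,7): 0⊕0⊕1⊕1 = 0
s4 (pos 4,5,6,7): 0⊕1⊕1⊕1 = 1
Syndrome s4…s1 = 100 → error at position 4.
Flip position 4: 0000111 → 0001111
Read data bits from positions 3,5,6,7: 0111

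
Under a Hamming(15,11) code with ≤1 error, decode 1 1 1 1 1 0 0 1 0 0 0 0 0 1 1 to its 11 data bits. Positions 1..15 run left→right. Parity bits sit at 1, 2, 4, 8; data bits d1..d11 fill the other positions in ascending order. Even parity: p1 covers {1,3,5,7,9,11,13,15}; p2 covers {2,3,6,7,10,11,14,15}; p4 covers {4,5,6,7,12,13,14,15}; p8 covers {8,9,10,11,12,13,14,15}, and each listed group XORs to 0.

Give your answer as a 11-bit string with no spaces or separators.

11000000011

s1 (pos 1,3,5,7,9,11,13,15): 1⊕1⊕1⊕0⊕0⊕0⊕0⊕1 = 0
s2 (pos 2,3,6,7,10,11,14,15): 1⊕1⊕0⊕0⊕0⊕0⊕1⊕1 = 0
s4 (pos 4,5,6,7,12,13,14,15): 1⊕1⊕0⊕0⊕0⊕0⊕1⊕1 = 0
s8 (pos 8,9,10,11,12,13,14,15): 1⊕0⊕0⊕0⊕0⊕0⊕1⊕1 = 1
Syndrome s8…s1 = 1000 → error at position 8.
Flip position 8: 111110010000011 → 111110000000011
Read data bits from positions 3,5,6,7,9,10,11,12,13,14,15: 11000000011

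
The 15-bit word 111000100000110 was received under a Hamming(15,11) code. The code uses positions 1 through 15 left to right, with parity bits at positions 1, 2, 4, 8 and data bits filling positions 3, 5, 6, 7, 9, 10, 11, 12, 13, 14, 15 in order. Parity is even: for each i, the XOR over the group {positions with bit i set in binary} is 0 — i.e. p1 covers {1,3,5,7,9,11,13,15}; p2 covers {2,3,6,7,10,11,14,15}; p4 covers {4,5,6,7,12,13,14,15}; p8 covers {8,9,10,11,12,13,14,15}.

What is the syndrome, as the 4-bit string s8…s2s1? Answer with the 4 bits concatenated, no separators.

0100

s1 (pos 1,3,5,7,9,11,13,15): 1⊕1⊕0⊕1⊕0⊕0⊕1⊕0 = 0
s2 (pos 2,3,6,7,10,11,14,15): 1⊕1⊕0⊕1⊕0⊕0⊕1⊕0 = 0
s4 (pos 4,5,6,7,12,13,14,15): 0⊕0⊕0⊕1⊕0⊕1⊕1⊕0 = 1
s8 (pos 8,9,10,11,12,13,14,15): 0⊕0⊕0⊕0⊕0⊕1⊕1⊕0 = 0
Syndrome s8…s1 = 0100 → error at position 4.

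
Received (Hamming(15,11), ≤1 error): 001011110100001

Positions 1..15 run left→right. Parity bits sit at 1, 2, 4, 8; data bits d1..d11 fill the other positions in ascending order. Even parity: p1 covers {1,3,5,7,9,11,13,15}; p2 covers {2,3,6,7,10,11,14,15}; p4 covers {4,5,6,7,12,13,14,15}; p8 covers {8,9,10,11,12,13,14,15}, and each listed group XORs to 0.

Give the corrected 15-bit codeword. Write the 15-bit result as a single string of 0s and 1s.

s1 (pos 1,3,5,7,9,11,13,15): 0⊕1⊕1⊕1⊕0⊕0⊕0⊕1 = 0
s2 (pos 2,3,6,7,10,11,14,15): 0⊕1⊕1⊕1⊕1⊕0⊕0⊕1 = 1
s4 (pos 4,5,6,7,12,13,14,15): 0⊕1⊕1⊕1⊕0⊕0⊕0⊕1 = 0
s8 (pos 8,9,10,11,12,13,14,15): 1⊕0⊕1⊕0⊕0⊕0⊕0⊕1 = 1
Syndrome s8…s1 = 1010 → error at position 10.
Flip position 10: 001011110100001 → 001011110000001

001011110000001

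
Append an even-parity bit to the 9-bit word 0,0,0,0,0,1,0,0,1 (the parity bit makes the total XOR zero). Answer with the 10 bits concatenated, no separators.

XOR of the 9 data bits: 0⊕0⊕0⊕0⊕0⊕1⊕0⊕0⊕1 = 0
Parity bit = 0 (so all 10 bits XOR to 0).

0000010010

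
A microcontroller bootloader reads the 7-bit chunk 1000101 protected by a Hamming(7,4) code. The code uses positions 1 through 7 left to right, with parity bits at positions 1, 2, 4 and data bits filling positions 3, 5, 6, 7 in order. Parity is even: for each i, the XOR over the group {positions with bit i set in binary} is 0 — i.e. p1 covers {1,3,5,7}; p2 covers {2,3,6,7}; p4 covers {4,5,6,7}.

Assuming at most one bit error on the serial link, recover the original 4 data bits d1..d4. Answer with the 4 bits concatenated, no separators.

s1 (pos 1,3,5,7): 1⊕0⊕1⊕1 = 1
s2 (pos 2,3,6,7): 0⊕0⊕0⊕1 = 1
s4 (pos 4,5,6,7): 0⊕1⊕0⊕1 = 0
Syndrome s4…s1 = 011 → error at position 3.
Flip position 3: 1000101 → 1010101
Read data bits from positions 3,5,6,7: 1101

1101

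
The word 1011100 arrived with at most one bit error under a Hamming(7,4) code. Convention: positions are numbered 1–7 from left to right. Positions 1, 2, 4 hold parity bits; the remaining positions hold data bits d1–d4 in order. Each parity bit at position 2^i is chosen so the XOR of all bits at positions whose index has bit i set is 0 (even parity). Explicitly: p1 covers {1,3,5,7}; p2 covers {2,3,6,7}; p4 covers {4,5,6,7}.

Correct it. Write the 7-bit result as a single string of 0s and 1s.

1001100

s1 (pos 1,3,5,7): 1⊕1⊕1⊕0 = 1
s2 (pos 2,3,6,7): 0⊕1⊕0⊕0 = 1
s4 (pos 4,5,6,7): 1⊕1⊕0⊕0 = 0
Syndrome s4…s1 = 011 → error at position 3.
Flip position 3: 1011100 → 1001100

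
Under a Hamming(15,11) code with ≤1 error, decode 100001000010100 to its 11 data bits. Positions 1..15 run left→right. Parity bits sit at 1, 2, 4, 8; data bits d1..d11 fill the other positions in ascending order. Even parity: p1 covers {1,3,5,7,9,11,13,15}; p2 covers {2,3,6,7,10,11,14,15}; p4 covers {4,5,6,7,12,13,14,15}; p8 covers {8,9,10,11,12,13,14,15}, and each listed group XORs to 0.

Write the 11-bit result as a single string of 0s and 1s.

00100010100

s1 (pos 1,3,5,7,9,11,13,15): 1⊕0⊕0⊕0⊕0⊕1⊕1⊕0 = 1
s2 (pos 2,3,6,7,10,11,14,15): 0⊕0⊕1⊕0⊕0⊕1⊕0⊕0 = 0
s4 (pos 4,5,6,7,12,13,14,15): 0⊕0⊕1⊕0⊕0⊕1⊕0⊕0 = 0
s8 (pos 8,9,10,11,12,13,14,15): 0⊕0⊕0⊕1⊕0⊕1⊕0⊕0 = 0
Syndrome s8…s1 = 0001 → error at position 1.
Flip position 1: 100001000010100 → 000001000010100
Read data bits from positions 3,5,6,7,9,10,11,12,13,14,15: 00100010100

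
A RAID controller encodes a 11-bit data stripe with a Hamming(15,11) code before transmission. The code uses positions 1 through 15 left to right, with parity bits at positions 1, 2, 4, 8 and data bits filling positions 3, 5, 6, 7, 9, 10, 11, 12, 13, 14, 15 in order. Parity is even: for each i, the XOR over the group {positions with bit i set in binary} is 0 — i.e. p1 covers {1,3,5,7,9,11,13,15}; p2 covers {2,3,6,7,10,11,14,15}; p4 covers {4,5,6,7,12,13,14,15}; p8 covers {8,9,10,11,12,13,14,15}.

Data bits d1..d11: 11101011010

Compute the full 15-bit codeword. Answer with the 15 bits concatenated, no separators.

001011001011010

Place data at non-parity positions: p1 p2 1 p4 1 1 0 p8 1 0 1 1 0 1 0
p1 (pos 1,3,5,7,9,11,13,15): XOR of data positions = 1⊕1⊕0⊕1⊕1⊕0⊕0 = 0
p2 (pos 2,3,6,7,10,11,14,15): XOR of data positions = 1⊕1⊕0⊕0⊕1⊕1⊕0 = 0
p4 (pos 4,5,6,7,12,13,14,15): XOR of data positions = 1⊕1⊕0⊕1⊕0⊕1⊕0 = 0
p8 (pos 8,9,10,11,12,13,14,15): XOR of data positions = 1⊕0⊕1⊕1⊕0⊕1⊕0 = 0
Codeword: 001011001011010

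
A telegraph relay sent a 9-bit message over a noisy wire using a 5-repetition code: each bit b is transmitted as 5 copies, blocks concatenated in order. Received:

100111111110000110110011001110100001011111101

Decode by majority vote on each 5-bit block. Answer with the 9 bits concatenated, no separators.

110101011

Block 1 (10011): 3 ones → 1
Block 2 (11111): 5 ones → 1
Block 3 (10000): 1 one → 0
Block 4 (11011): 4 ones → 1
Block 5 (00110): 2 ones → 0
Block 6 (01110): 3 ones → 1
Block 7 (10000): 1 one → 0
Block 8 (10111): 4 ones → 1
Block 9 (11101): 4 ones → 1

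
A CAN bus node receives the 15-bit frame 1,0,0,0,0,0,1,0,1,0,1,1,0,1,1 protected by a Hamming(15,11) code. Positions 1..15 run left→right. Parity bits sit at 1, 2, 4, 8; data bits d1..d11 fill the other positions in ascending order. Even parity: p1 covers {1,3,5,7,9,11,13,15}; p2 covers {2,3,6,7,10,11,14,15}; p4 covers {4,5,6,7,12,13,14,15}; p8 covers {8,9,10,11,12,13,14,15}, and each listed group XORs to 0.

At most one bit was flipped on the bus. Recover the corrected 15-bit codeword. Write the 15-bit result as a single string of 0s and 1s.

s1 (pos 1,3,5,7,9,11,13,15): 1⊕0⊕0⊕1⊕1⊕1⊕0⊕1 = 1
s2 (pos 2,3,6,7,10,11,14,15): 0⊕0⊕0⊕1⊕0⊕1⊕1⊕1 = 0
s4 (pos 4,5,6,7,12,13,14,15): 0⊕0⊕0⊕1⊕1⊕0⊕1⊕1 = 0
s8 (pos 8,9,10,11,12,13,14,15): 0⊕1⊕0⊕1⊕1⊕0⊕1⊕1 = 1
Syndrome s8…s1 = 1001 → error at position 9.
Flip position 9: 100000101011011 → 100000100011011

100000100011011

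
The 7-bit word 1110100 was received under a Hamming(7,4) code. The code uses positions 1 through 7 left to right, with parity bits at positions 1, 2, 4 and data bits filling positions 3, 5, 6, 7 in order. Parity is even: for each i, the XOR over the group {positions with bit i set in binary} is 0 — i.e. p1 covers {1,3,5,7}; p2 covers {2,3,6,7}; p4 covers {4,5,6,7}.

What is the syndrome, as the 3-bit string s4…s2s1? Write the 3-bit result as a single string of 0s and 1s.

101

s1 (pos 1,3,5,7): 1⊕1⊕1⊕0 = 1
s2 (pos 2,3,6,7): 1⊕1⊕0⊕0 = 0
s4 (pos 4,5,6,7): 0⊕1⊕0⊕0 = 1
Syndrome s4…s1 = 101 → error at position 5.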